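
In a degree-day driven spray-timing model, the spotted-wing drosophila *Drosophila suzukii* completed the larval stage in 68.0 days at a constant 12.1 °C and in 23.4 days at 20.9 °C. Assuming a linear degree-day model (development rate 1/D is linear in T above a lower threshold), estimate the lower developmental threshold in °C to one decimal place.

7.5 °C

Under the model K = D·(T − T_b), so D₁·(T₁ − T_b) = D₂·(T₂ − T_b).
68.0·(12.1 − T_b) = 23.4·(20.9 − T_b)
T_b = (68.0·12.1 − 23.4·20.9) / (68.0 − 23.4) = 333.74 / 44.6 = 7.483 °C ≈ 7.5 °C.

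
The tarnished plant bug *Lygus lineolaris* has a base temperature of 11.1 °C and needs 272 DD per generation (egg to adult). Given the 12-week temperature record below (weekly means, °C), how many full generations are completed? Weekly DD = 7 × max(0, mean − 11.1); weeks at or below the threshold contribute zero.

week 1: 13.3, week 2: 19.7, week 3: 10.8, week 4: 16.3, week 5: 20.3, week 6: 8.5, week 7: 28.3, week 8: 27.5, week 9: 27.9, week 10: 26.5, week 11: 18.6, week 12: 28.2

2 generations

Weekly DD (7 × max(0, T̄ − 11.1)): 15.4, 60.2, 0.0, 36.4, 64.4, 0.0, 120.4, 114.8, 117.6, 107.8, 52.5, 119.7.
Season total = 809.2 DD.
Complete generations = ⌊809.2 / 272⌋ = 2.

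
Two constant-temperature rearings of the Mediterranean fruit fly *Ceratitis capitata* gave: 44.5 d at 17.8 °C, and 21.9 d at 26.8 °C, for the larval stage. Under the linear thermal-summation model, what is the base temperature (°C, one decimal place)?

Linear rate model ⇒ the product D·(T − T_b) is constant across temperatures.
44.5·(17.8 − T_b) = 21.9·(26.8 − T_b)
T_b = (44.5·17.8 − 21.9·26.8) / (44.5 − 21.9) = 205.18 / 22.6 = 9.079 °C ≈ 9.1 °C.

9.1 °C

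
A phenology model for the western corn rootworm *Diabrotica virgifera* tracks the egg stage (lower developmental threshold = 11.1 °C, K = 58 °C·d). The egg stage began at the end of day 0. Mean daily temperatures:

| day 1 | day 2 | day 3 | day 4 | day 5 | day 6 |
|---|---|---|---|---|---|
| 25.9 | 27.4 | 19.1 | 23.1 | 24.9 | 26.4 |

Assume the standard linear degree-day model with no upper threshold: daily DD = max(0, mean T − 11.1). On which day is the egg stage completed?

day 5

Daily DD above 11.1 °C: 14.8, 16.3, 8.0, 12.0, 13.8, 15.3.
Cumulative: 14.8, 31.1, 39.1, 51.1, 64.9, 80.2.
The total first reaches 58 DD on day 5.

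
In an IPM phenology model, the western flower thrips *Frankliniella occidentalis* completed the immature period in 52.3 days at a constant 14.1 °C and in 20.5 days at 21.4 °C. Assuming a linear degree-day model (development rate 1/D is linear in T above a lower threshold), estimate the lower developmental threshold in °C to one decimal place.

9.4 °C

Under the model K = D·(T − T_b), so D₁·(T₁ − T_b) = D₂·(T₂ − T_b).
52.3·(14.1 − T_b) = 20.5·(21.4 − T_b)
T_b = (52.3·14.1 − 20.5·21.4) / (52.3 − 20.5) = 298.73 / 31.8 = 9.394 °C ≈ 9.4 °C.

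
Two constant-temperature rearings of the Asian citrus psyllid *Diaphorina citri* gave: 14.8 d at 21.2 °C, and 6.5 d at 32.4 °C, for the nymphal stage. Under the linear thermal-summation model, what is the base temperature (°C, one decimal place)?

Under the model K = D·(T − T_b), so D₁·(T₁ − T_b) = D₂·(T₂ − T_b).
14.8·(21.2 − T_b) = 6.5·(32.4 − T_b)
T_b = (14.8·21.2 − 6.5·32.4) / (14.8 − 6.5) = 103.16 / 8.3 = 12.429 °C ≈ 12.4 °C.

12.4 °C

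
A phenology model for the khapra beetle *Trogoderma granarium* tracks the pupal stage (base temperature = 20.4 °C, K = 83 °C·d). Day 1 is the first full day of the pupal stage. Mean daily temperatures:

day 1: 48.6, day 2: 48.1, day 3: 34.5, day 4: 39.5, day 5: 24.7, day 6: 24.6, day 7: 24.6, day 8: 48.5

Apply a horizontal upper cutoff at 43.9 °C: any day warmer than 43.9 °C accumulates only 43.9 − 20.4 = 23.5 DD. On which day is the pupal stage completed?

Daily DD above 20.4 °C (capped at 23.5): 23.5, 23.5, 14.1, 19.1, 4.3, 4.2, 4.2, 23.5.
Cumulative: 23.5, 47.0, 61.1, 80.2, 84.5, 88.7, 92.9, 116.4.
The total first reaches 83 DD on day 5.

day 5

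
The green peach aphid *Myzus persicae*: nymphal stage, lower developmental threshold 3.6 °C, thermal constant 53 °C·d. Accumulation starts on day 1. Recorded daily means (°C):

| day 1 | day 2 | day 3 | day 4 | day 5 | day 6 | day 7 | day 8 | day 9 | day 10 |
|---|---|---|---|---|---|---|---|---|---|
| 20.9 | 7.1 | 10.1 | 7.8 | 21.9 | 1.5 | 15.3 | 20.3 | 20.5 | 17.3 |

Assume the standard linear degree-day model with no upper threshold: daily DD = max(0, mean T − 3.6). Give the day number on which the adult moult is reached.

Daily DD above 3.6 °C: 17.3, 3.5, 6.5, 4.2, 18.3, 0.0, 11.7, 16.7, 16.9, 13.7.
Cumulative: 17.3, 20.8, 27.3, 31.5, 49.8, 49.8, 61.5, 78.2, 95.1, 108.8.
The total first reaches 53 DD on day 7.

day 7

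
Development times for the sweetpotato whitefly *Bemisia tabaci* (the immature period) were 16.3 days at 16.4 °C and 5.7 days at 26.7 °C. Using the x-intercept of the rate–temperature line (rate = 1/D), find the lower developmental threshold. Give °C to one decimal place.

10.9 °C

Under the model K = D·(T − T_b), so D₁·(T₁ − T_b) = D₂·(T₂ − T_b).
16.3·(16.4 − T_b) = 5.7·(26.7 − T_b)
T_b = (16.3·16.4 − 5.7·26.7) / (16.3 − 5.7) = 115.13 / 10.6 = 10.861 °C ≈ 10.9 °C.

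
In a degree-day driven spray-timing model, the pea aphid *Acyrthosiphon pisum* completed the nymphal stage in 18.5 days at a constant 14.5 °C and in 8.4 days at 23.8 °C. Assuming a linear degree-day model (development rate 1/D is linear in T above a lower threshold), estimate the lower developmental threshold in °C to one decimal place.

6.8 °C

Equal thermal constants: D₁(T₁ − T_b) = D₂(T₂ − T_b).
18.5·(14.5 − T_b) = 8.4·(23.8 − T_b)
T_b = (18.5·14.5 − 8.4·23.8) / (18.5 − 8.4) = 68.33 / 10.1 = 6.765 °C ≈ 6.8 °C.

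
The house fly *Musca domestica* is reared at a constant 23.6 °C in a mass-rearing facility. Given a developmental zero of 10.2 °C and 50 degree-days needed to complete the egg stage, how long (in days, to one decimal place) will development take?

Daily accumulation = 23.6 − 10.2 = 13.4 DD/day.
Duration = 50 / 13.4 = 3.731 ≈ 3.7 days.

3.7 days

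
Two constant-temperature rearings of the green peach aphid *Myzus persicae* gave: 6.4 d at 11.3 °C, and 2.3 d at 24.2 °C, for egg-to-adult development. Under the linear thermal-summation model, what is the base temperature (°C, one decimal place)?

4.1 °C

Under the model K = D·(T − T_b), so D₁·(T₁ − T_b) = D₂·(T₂ − T_b).
6.4·(11.3 − T_b) = 2.3·(24.2 − T_b)
T_b = (6.4·11.3 − 2.3·24.2) / (6.4 − 2.3) = 16.66 / 4.1 = 4.063 °C ≈ 4.1 °C.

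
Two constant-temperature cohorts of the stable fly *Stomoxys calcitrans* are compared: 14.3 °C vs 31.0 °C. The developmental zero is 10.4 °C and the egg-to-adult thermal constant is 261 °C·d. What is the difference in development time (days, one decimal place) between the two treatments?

54.3 days

At 14.3 °C: 261 / (14.3 − 10.4) = 261 / 3.9 = 66.923 d.
At 31.0 °C: 261 / (31.0 − 10.4) = 261 / 20.6 = 12.670 d.
Difference = |66.923 − 12.670| = 54.253 ≈ 54.3 days.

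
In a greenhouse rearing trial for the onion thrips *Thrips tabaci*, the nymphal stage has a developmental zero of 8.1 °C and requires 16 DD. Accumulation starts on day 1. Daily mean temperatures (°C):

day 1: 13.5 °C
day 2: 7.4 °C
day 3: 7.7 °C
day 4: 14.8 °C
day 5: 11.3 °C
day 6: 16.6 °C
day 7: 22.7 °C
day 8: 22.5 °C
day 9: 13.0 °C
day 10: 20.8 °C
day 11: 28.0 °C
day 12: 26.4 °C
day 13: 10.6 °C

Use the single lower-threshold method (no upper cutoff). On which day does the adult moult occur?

Daily DD above 8.1 °C: 5.4, 0.0, 0.0, 6.7, 3.2, 8.5, 14.6, 14.4, 4.9, 12.7, 19.9, 18.3, 2.5.
Cumulative: 5.4, 5.4, 5.4, 12.1, 15.3, 23.8, 38.4, 52.8, 57.7, 70.4, 90.3, 108.6, 111.1.
The total first reaches 16 DD on day 6.

day 6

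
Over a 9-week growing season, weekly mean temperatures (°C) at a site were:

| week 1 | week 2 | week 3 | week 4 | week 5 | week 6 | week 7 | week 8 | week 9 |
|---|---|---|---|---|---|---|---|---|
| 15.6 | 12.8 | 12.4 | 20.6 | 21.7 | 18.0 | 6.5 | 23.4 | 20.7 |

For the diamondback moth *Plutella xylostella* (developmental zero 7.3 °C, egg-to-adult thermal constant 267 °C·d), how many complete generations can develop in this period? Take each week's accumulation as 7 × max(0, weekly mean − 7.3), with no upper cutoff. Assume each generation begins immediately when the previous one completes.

Weekly DD (7 × max(0, T̄ − 7.3)): 58.1, 38.5, 35.7, 93.1, 100.8, 74.9, 0.0, 112.7, 93.8.
Season total = 607.6 DD.
Complete generations = ⌊607.6 / 267⌋ = 2.

2 generations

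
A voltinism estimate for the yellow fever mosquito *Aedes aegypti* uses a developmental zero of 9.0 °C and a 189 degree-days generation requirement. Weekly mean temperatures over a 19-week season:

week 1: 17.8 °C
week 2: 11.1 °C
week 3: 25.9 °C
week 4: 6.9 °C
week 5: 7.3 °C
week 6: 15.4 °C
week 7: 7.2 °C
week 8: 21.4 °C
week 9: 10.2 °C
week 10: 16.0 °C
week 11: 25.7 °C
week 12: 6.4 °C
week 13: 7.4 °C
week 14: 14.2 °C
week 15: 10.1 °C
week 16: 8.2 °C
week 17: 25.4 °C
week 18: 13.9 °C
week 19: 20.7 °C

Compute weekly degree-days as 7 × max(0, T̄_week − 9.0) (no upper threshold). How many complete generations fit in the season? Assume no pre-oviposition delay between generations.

4 generations

Weekly DD (7 × max(0, T̄ − 9.0)): 61.6, 14.7, 118.3, 0.0, 0.0, 44.8, 0.0, 86.8, 8.4, 49.0, 116.9, 0.0, 0.0, 36.4, 7.7, 0.0, 114.8, 34.3, 81.9.
Season total = 775.6 DD.
Complete generations = ⌊775.6 / 189⌋ = 4.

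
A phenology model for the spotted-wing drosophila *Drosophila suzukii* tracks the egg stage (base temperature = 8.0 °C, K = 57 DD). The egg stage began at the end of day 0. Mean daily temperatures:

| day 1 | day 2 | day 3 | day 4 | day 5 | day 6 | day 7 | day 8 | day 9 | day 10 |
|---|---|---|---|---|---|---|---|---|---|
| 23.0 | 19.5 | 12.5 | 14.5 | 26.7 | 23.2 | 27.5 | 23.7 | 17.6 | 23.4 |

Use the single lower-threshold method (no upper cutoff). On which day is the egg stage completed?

day 6

Daily DD above 8.0 °C: 15.0, 11.5, 4.5, 6.5, 18.7, 15.2, 19.5, 15.7, 9.6, 15.4.
Cumulative: 15.0, 26.5, 31.0, 37.5, 56.2, 71.4, 90.9, 106.6, 116.2, 131.6.
The total first reaches 57 DD on day 6.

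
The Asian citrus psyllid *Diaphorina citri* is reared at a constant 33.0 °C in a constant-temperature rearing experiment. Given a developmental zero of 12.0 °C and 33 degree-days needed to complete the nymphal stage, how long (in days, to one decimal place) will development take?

Daily accumulation = 33.0 − 12.0 = 21.0 DD/day.
Duration = 33 / 21.0 = 1.571 ≈ 1.6 days.

1.6 days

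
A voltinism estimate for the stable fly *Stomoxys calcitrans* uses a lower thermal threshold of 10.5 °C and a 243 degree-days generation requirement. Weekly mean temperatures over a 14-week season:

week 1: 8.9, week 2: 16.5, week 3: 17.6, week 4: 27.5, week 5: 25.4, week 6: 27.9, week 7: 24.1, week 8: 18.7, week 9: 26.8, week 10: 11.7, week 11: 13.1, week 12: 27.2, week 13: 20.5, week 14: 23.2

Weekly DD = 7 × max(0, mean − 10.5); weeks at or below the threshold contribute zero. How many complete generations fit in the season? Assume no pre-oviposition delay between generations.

Weekly DD (7 × max(0, T̄ − 10.5)): 0.0, 42.0, 49.7, 119.0, 104.3, 121.8, 95.2, 57.4, 114.1, 8.4, 18.2, 116.9, 70.0, 88.9.
Season total = 1005.9 DD.
Complete generations = ⌊1005.9 / 243⌋ = 4.

4 generations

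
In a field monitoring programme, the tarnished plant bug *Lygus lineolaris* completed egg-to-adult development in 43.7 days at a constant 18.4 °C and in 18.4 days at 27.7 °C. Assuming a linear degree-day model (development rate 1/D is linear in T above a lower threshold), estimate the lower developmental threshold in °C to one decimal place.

Linear rate model ⇒ the product D·(T − T_b) is constant across temperatures.
43.7·(18.4 − T_b) = 18.4·(27.7 − T_b)
T_b = (43.7·18.4 − 18.4·27.7) / (43.7 − 18.4) = 294.40 / 25.3 = 11.636 °C ≈ 11.6 °C.

11.6 °C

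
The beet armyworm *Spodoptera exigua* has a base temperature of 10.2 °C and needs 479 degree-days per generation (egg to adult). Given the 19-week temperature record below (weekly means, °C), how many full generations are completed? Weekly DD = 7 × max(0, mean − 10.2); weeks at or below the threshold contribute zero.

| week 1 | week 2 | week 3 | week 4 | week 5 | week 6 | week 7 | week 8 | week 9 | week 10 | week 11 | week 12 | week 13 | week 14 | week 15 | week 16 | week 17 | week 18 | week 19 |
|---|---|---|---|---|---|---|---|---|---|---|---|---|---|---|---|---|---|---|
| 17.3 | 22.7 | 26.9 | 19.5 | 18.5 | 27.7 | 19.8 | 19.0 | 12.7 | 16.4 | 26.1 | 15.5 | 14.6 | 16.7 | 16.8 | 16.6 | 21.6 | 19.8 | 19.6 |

Weekly DD (7 × max(0, T̄ − 10.2)): 49.7, 87.5, 116.9, 65.1, 58.1, 122.5, 67.2, 61.6, 17.5, 43.4, 111.3, 37.1, 30.8, 45.5, 46.2, 44.8, 79.8, 67.2, 65.8.
Season total = 1218.0 DD.
Complete generations = ⌊1218.0 / 479⌋ = 2.

2 generations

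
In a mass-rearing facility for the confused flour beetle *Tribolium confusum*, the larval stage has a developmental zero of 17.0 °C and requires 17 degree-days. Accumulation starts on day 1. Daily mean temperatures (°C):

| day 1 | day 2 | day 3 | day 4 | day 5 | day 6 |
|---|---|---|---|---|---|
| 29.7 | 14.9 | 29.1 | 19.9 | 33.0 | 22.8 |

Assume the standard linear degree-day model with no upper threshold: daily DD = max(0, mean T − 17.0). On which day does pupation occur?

day 3

Daily DD above 17.0 °C: 12.7, 0.0, 12.1, 2.9, 16.0, 5.8.
Cumulative: 12.7, 12.7, 24.8, 27.7, 43.7, 49.5.
The total first reaches 17 DD on day 3.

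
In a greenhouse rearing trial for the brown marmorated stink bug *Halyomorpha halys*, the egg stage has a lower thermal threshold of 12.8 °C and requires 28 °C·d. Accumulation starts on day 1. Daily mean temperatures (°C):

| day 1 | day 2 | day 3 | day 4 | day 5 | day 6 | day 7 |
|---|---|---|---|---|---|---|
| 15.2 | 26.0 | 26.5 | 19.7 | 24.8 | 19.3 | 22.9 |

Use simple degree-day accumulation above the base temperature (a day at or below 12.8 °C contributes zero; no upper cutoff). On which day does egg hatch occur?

day 3

Daily DD above 12.8 °C: 2.4, 13.2, 13.7, 6.9, 12.0, 6.5, 10.1.
Cumulative: 2.4, 15.6, 29.3, 36.2, 48.2, 54.7, 64.8.
The total first reaches 28 DD on day 3.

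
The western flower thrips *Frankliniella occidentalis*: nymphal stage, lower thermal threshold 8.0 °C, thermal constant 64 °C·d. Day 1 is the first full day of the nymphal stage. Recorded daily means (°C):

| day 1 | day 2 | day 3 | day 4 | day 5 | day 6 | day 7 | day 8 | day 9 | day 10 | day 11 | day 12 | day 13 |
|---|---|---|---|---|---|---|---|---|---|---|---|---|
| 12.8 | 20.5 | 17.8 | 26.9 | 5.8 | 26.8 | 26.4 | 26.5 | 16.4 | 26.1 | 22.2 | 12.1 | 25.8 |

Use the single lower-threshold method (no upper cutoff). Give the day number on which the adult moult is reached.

day 6

Daily DD above 8.0 °C: 4.8, 12.5, 9.8, 18.9, 0.0, 18.8, 18.4, 18.5, 8.4, 18.1, 14.2, 4.1, 17.8.
Cumulative: 4.8, 17.3, 27.1, 46.0, 46.0, 64.8, 83.2, 101.7, 110.1, 128.2, 142.4, 146.5, 164.3.
The total first reaches 64 DD on day 6.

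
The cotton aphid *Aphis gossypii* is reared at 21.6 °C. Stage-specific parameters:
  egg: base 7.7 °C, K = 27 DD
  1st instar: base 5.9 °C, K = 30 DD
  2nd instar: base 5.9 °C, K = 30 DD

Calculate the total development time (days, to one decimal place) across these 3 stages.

5.8 days

egg: 27 / (21.6 − 7.7) = 27 / 13.9 = 1.942 d.
1st instar: 30 / (21.6 − 5.9) = 30 / 15.7 = 1.911 d.
2nd instar: 30 / (21.6 − 5.9) = 30 / 15.7 = 1.911 d.
Sum = 5.764 ≈ 5.8 days.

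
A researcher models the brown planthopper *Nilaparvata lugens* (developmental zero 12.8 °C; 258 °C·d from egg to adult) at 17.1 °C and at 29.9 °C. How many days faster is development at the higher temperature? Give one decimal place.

44.9 days

At 17.1 °C: 258 / (17.1 − 12.8) = 258 / 4.3 = 60.000 d.
At 29.9 °C: 258 / (29.9 − 12.8) = 258 / 17.1 = 15.088 d.
Difference = |60.000 − 15.088| = 44.912 ≈ 44.9 days.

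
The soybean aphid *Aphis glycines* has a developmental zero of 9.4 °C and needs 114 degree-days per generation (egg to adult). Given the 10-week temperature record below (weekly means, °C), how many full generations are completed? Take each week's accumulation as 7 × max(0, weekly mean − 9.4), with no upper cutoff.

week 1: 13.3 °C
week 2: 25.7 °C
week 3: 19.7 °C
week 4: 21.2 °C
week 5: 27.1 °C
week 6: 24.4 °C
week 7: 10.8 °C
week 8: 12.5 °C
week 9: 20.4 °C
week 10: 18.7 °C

6 generations

Weekly DD (7 × max(0, T̄ − 9.4)): 27.3, 114.1, 72.1, 82.6, 123.9, 105.0, 9.8, 21.7, 77.0, 65.1.
Season total = 698.6 DD.
Complete generations = ⌊698.6 / 114⌋ = 6.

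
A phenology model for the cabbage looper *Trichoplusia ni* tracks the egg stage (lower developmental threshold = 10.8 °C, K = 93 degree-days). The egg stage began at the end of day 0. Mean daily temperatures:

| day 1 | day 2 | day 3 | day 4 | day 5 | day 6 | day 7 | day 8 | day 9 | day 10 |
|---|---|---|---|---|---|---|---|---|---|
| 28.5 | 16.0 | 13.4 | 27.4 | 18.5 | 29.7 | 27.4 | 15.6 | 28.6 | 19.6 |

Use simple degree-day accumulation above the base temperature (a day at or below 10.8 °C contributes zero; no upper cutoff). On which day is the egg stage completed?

Daily DD above 10.8 °C: 17.7, 5.2, 2.6, 16.6, 7.7, 18.9, 16.6, 4.8, 17.8, 8.8.
Cumulative: 17.7, 22.9, 25.5, 42.1, 49.8, 68.7, 85.3, 90.1, 107.9, 116.7.
The total first reaches 93 DD on day 9.

day 9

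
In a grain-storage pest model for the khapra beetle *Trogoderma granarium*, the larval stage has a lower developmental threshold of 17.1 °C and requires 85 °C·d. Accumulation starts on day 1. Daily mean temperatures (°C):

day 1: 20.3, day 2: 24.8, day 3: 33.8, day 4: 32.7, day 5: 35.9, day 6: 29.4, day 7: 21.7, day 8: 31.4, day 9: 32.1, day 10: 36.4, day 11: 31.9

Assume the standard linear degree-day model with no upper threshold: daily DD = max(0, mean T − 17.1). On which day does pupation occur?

day 8

Daily DD above 17.1 °C: 3.2, 7.7, 16.7, 15.6, 18.8, 12.3, 4.6, 14.3, 15.0, 19.3, 14.8.
Cumulative: 3.2, 10.9, 27.6, 43.2, 62.0, 74.3, 78.9, 93.2, 108.2, 127.5, 142.3.
The total first reaches 85 DD on day 8.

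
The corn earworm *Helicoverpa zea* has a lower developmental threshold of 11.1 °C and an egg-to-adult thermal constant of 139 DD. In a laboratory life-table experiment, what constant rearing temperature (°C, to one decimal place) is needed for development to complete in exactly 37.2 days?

Required daily accumulation = 139 / 37.2 = 3.737 DD/day.
T = T_base + 3.737 = 11.1 + 3.737 = 14.837 ≈ 14.8 °C.

14.8 °C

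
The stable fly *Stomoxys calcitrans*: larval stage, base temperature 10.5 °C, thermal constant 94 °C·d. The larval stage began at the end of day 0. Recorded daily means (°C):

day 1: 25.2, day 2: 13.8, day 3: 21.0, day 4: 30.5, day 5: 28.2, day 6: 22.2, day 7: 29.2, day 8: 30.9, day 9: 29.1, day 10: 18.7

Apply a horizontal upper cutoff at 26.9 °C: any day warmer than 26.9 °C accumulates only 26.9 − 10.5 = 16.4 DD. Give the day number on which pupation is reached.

Daily DD above 10.5 °C (capped at 16.4): 14.7, 3.3, 10.5, 16.4, 16.4, 11.7, 16.4, 16.4, 16.4, 8.2.
Cumulative: 14.7, 18.0, 28.5, 44.9, 61.3, 73.0, 89.4, 105.8, 122.2, 130.4.
The total first reaches 94 DD on day 8.

day 8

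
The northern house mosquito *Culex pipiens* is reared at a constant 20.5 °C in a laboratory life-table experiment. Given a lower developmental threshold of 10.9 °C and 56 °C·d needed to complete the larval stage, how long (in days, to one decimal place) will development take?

5.8 days

Daily accumulation = 20.5 − 10.9 = 9.6 DD/day.
Duration = 56 / 9.6 = 5.833 ≈ 5.8 days.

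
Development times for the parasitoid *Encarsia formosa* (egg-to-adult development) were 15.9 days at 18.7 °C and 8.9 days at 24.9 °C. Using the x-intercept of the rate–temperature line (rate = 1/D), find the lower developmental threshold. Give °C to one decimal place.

Under the model K = D·(T − T_b), so D₁·(T₁ − T_b) = D₂·(T₂ − T_b).
15.9·(18.7 − T_b) = 8.9·(24.9 − T_b)
T_b = (15.9·18.7 − 8.9·24.9) / (15.9 − 8.9) = 75.72 / 7.0 = 10.817 °C ≈ 10.8 °C.

10.8 °C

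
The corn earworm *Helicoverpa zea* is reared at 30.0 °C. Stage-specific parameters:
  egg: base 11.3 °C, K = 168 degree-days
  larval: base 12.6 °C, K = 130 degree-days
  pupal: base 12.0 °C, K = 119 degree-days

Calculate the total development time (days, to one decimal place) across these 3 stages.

23.1 days

egg: 168 / (30.0 − 11.3) = 168 / 18.7 = 8.984 d.
larval: 130 / (30.0 − 12.6) = 130 / 17.4 = 7.471 d.
pupal: 119 / (30.0 − 12.0) = 119 / 18.0 = 6.611 d.
Sum = 23.066 ≈ 23.1 days.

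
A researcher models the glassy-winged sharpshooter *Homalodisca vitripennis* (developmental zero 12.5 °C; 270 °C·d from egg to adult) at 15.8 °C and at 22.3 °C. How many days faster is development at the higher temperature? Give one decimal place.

54.3 days

At 15.8 °C: 270 / (15.8 − 12.5) = 270 / 3.3 = 81.818 d.
At 22.3 °C: 270 / (22.3 − 12.5) = 270 / 9.8 = 27.551 d.
Difference = |81.818 − 27.551| = 54.267 ≈ 54.3 days.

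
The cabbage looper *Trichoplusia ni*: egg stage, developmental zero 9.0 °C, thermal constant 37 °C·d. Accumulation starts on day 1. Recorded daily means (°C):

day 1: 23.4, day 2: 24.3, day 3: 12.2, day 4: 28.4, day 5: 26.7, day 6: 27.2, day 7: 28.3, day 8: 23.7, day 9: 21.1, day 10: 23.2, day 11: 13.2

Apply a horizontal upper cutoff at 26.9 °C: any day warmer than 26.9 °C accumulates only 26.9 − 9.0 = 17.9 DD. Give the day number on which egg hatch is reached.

day 4

Daily DD above 9.0 °C (capped at 17.9): 14.4, 15.3, 3.2, 17.9, 17.7, 17.9, 17.9, 14.7, 12.1, 14.2, 4.2.
Cumulative: 14.4, 29.7, 32.9, 50.8, 68.5, 86.4, 104.3, 119.0, 131.1, 145.3, 149.5.
The total first reaches 37 DD on day 4.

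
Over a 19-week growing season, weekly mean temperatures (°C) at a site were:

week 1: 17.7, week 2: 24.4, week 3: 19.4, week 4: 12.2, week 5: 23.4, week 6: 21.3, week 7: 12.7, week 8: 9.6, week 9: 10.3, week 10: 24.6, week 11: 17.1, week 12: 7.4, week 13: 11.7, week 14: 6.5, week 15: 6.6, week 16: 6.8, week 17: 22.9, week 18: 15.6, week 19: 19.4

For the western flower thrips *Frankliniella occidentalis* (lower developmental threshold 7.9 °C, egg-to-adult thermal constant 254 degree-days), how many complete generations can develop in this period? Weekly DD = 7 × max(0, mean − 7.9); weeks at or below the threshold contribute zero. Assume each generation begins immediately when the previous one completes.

Weekly DD (7 × max(0, T̄ − 7.9)): 68.6, 115.5, 80.5, 30.1, 108.5, 93.8, 33.6, 11.9, 16.8, 116.9, 64.4, 0.0, 26.6, 0.0, 0.0, 0.0, 105.0, 53.9, 80.5.
Season total = 1006.6 DD.
Complete generations = ⌊1006.6 / 254⌋ = 3.

3 generations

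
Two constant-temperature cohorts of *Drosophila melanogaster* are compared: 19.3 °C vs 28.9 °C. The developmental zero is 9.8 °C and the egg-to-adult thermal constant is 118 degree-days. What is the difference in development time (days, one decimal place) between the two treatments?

6.2 days

At 19.3 °C: 118 / (19.3 − 9.8) = 118 / 9.5 = 12.421 d.
At 28.9 °C: 118 / (28.9 − 9.8) = 118 / 19.1 = 6.178 d.
Difference = |12.421 − 6.178| = 6.243 ≈ 6.2 days.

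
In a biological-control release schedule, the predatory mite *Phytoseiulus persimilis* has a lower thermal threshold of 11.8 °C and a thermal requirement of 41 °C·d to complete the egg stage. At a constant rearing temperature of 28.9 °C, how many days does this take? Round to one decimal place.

2.4 days

Daily accumulation = 28.9 − 11.8 = 17.1 DD/day.
Duration = 41 / 17.1 = 2.398 ≈ 2.4 days.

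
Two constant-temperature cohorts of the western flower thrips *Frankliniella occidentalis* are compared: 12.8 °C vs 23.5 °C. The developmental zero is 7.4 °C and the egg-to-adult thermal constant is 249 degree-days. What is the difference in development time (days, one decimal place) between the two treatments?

30.6 days

At 12.8 °C: 249 / (12.8 − 7.4) = 249 / 5.4 = 46.111 d.
At 23.5 °C: 249 / (23.5 − 7.4) = 249 / 16.1 = 15.466 d.
Difference = |46.111 − 15.466| = 30.645 ≈ 30.6 days.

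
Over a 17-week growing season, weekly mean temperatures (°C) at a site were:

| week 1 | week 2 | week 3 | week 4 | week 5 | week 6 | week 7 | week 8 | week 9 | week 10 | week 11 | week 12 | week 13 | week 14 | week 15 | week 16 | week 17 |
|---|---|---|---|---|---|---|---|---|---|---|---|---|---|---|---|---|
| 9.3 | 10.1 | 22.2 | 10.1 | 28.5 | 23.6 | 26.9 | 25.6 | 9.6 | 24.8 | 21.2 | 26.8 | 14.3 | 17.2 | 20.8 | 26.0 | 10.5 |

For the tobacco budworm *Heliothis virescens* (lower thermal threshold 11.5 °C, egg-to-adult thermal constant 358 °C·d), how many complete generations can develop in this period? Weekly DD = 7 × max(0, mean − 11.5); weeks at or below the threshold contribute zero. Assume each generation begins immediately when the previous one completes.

Weekly DD (7 × max(0, T̄ − 11.5)): 0.0, 0.0, 74.9, 0.0, 119.0, 84.7, 107.8, 98.7, 0.0, 93.1, 67.9, 107.1, 19.6, 39.9, 65.1, 101.5, 0.0.
Season total = 979.3 DD.
Complete generations = ⌊979.3 / 358⌋ = 2.

2 generations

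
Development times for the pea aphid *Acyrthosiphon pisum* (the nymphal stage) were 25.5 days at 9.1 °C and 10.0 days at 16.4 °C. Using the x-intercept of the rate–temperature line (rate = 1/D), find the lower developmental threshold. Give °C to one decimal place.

4.4 °C

Equal thermal constants: D₁(T₁ − T_b) = D₂(T₂ − T_b).
25.5·(9.1 − T_b) = 10.0·(16.4 − T_b)
T_b = (25.5·9.1 − 10.0·16.4) / (25.5 − 10.0) = 68.05 / 15.5 = 4.390 °C ≈ 4.4 °C.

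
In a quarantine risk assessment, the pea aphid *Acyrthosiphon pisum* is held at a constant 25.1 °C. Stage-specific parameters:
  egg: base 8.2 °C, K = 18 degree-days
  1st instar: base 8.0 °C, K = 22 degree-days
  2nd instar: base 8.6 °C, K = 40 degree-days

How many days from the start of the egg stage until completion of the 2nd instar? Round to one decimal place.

egg: 18 / (25.1 − 8.2) = 18 / 16.9 = 1.065 d.
1st instar: 22 / (25.1 − 8.0) = 22 / 17.1 = 1.287 d.
2nd instar: 40 / (25.1 − 8.6) = 40 / 16.5 = 2.424 d.
Sum = 4.776 ≈ 4.8 days.

4.8 days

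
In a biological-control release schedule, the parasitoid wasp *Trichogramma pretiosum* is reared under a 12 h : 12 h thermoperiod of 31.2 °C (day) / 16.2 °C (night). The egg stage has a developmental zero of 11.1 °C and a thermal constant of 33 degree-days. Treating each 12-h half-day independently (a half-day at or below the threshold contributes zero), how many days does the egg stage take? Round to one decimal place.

Day half: max(0, 31.2 − 11.1) × 0.5 = 20.1 × 0.5 = 10.05 DD.
Night half: max(0, 16.2 − 11.1) × 0.5 = 5.1 × 0.5 = 2.55 DD.
Per 24 h: 12.60 DD/day.
Duration = 33 / 12.60 = 2.619 ≈ 2.6 days.

2.6 days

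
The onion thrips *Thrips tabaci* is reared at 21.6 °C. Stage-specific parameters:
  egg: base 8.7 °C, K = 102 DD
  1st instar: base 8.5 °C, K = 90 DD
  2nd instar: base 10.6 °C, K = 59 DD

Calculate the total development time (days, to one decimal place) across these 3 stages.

20.1 days

egg: 102 / (21.6 − 8.7) = 102 / 12.9 = 7.907 d.
1st instar: 90 / (21.6 − 8.5) = 90 / 13.1 = 6.870 d.
2nd instar: 59 / (21.6 − 10.6) = 59 / 11.0 = 5.364 d.
Sum = 20.141 ≈ 20.1 days.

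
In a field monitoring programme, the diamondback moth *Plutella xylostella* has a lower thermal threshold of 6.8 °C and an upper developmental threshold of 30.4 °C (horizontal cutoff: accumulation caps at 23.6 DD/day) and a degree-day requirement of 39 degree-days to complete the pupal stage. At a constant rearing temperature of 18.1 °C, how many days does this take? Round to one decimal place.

3.5 days

Daily accumulation = 18.1 − 6.8 = 11.3 DD/day.
Duration = 39 / 11.3 = 3.451 ≈ 3.5 days.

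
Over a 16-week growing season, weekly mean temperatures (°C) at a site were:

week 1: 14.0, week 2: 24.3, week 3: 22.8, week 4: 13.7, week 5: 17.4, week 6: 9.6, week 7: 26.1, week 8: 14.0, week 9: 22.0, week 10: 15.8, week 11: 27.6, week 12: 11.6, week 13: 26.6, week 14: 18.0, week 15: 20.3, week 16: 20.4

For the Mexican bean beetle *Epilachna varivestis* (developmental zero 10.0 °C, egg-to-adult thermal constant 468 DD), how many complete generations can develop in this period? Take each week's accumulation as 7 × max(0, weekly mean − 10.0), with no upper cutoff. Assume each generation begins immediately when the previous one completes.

2 generations

Weekly DD (7 × max(0, T̄ − 10.0)): 28.0, 100.1, 89.6, 25.9, 51.8, 0.0, 112.7, 28.0, 84.0, 40.6, 123.2, 11.2, 116.2, 56.0, 72.1, 72.8.
Season total = 1012.2 DD.
Complete generations = ⌊1012.2 / 468⌋ = 2.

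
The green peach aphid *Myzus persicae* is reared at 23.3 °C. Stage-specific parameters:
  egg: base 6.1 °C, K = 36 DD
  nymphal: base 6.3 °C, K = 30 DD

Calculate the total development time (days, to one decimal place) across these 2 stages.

egg: 36 / (23.3 − 6.1) = 36 / 17.2 = 2.093 d.
nymphal: 30 / (23.3 − 6.3) = 30 / 17.0 = 1.765 d.
Sum = 3.858 ≈ 3.9 days.

3.9 days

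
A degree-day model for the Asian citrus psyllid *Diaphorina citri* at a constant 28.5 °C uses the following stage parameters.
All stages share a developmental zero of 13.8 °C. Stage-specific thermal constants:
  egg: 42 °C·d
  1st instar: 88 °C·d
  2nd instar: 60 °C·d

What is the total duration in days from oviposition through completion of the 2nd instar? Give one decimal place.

Daily accumulation at 28.5 °C = 28.5 − 13.8 = 14.7 DD/day.
Total K = 42 + 88 + 60 = 190 DD.
Total duration = 190 / 14.7 = 12.925 ≈ 12.9 days.

12.9 days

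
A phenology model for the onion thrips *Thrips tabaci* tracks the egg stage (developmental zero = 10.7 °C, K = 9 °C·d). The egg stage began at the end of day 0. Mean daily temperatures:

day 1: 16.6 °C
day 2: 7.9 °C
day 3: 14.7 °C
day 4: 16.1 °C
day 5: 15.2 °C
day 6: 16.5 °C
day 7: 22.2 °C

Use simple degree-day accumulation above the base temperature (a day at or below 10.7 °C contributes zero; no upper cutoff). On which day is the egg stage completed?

Daily DD above 10.7 °C: 5.9, 0.0, 4.0, 5.4, 4.5, 5.8, 11.5.
Cumulative: 5.9, 5.9, 9.9, 15.3, 19.8, 25.6, 37.1.
The total first reaches 9 DD on day 3.

day 3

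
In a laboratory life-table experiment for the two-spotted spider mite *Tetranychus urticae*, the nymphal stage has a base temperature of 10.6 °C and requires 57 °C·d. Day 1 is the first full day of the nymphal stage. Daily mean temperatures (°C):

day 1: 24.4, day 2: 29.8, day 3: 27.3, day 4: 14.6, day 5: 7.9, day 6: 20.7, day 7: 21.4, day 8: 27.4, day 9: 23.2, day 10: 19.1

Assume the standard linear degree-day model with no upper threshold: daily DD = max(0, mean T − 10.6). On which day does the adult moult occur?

day 6

Daily DD above 10.6 °C: 13.8, 19.2, 16.7, 4.0, 0.0, 10.1, 10.8, 16.8, 12.6, 8.5.
Cumulative: 13.8, 33.0, 49.7, 53.7, 53.7, 63.8, 74.6, 91.4, 104.0, 112.5.
The total first reaches 57 DD on day 6.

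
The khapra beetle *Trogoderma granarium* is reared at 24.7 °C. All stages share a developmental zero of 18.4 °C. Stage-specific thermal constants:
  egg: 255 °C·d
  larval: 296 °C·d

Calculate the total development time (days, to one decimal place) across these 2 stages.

Daily accumulation at 24.7 °C = 24.7 − 18.4 = 6.3 DD/day.
Total K = 255 + 296 = 551 DD.
Total duration = 551 / 6.3 = 87.460 ≈ 87.5 days.

87.5 days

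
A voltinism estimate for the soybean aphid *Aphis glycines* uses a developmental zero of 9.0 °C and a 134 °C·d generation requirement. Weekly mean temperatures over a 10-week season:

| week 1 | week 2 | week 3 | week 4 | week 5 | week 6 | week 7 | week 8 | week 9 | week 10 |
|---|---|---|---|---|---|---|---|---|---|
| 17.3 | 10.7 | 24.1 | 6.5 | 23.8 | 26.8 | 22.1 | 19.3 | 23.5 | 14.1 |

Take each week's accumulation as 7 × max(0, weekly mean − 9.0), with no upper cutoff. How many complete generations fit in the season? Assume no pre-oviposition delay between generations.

5 generations

Weekly DD (7 × max(0, T̄ − 9.0)): 58.1, 11.9, 105.7, 0.0, 103.6, 124.6, 91.7, 72.1, 101.5, 35.7.
Season total = 704.9 DD.
Complete generations = ⌊704.9 / 134⌋ = 5.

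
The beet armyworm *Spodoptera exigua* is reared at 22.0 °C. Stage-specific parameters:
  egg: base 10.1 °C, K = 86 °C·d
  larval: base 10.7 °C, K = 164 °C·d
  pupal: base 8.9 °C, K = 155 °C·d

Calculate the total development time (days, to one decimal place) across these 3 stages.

egg: 86 / (22.0 − 10.1) = 86 / 11.9 = 7.227 d.
larval: 164 / (22.0 − 10.7) = 164 / 11.3 = 14.513 d.
pupal: 155 / (22.0 − 8.9) = 155 / 13.1 = 11.832 d.
Sum = 33.572 ≈ 33.6 days.

33.6 days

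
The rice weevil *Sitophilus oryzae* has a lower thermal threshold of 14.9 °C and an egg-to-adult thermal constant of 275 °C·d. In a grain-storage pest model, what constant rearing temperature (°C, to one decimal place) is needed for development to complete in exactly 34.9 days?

22.8 °C

Required daily accumulation = 275 / 34.9 = 7.880 DD/day.
T = T_base + 7.880 = 14.9 + 7.880 = 22.780 ≈ 22.8 °C.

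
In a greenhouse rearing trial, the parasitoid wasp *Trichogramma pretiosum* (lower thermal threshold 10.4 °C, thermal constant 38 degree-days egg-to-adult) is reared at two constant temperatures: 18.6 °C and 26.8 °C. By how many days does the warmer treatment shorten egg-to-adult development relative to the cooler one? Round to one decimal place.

At 18.6 °C: 38 / (18.6 − 10.4) = 38 / 8.2 = 4.634 d.
At 26.8 °C: 38 / (26.8 − 10.4) = 38 / 16.4 = 2.317 d.
Difference = |4.634 − 2.317| = 2.317 ≈ 2.3 days.

2.3 days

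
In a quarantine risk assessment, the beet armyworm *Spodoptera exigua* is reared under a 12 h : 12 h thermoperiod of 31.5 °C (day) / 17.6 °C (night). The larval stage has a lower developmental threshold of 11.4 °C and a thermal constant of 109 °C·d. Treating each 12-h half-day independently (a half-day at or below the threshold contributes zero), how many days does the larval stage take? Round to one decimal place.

Day half: max(0, 31.5 − 11.4) × 0.5 = 20.1 × 0.5 = 10.05 DD.
Night half: max(0, 17.6 − 11.4) × 0.5 = 6.2 × 0.5 = 3.10 DD.
Per 24 h: 13.15 DD/day.
Duration = 109 / 13.15 = 8.289 ≈ 8.3 days.

8.3 days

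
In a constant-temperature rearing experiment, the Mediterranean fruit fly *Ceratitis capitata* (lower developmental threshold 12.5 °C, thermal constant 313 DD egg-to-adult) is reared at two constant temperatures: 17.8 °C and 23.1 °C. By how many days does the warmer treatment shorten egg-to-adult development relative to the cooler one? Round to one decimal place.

At 17.8 °C: 313 / (17.8 − 12.5) = 313 / 5.3 = 59.057 d.
At 23.1 °C: 313 / (23.1 − 12.5) = 313 / 10.6 = 29.528 d.
Difference = |59.057 − 29.528| = 29.528 ≈ 29.5 days.

29.5 days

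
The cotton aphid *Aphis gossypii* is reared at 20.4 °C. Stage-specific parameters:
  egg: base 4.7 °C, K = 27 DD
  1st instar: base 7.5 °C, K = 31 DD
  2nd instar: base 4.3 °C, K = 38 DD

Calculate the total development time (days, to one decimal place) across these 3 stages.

6.5 days

egg: 27 / (20.4 − 4.7) = 27 / 15.7 = 1.720 d.
1st instar: 31 / (20.4 − 7.5) = 31 / 12.9 = 2.403 d.
2nd instar: 38 / (20.4 − 4.3) = 38 / 16.1 = 2.360 d.
Sum = 6.483 ≈ 6.5 days.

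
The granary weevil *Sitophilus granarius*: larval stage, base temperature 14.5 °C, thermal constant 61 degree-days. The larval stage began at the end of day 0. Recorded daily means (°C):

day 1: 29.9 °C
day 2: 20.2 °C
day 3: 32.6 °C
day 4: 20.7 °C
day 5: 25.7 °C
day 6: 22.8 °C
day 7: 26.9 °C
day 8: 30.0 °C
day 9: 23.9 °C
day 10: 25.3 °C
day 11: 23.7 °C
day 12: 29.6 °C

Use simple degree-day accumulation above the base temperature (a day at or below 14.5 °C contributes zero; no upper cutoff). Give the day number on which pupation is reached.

day 6

Daily DD above 14.5 °C: 15.4, 5.7, 18.1, 6.2, 11.2, 8.3, 12.4, 15.5, 9.4, 10.8, 9.2, 15.1.
Cumulative: 15.4, 21.1, 39.2, 45.4, 56.6, 64.9, 77.3, 92.8, 102.2, 113.0, 122.2, 137.3.
The total first reaches 61 DD on day 6.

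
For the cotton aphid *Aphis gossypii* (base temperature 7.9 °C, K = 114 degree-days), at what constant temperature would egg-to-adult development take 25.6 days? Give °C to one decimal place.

Required daily accumulation = 114 / 25.6 = 4.453 DD/day.
T = T_base + 4.453 = 7.9 + 4.453 = 12.353 ≈ 12.4 °C.

12.4 °C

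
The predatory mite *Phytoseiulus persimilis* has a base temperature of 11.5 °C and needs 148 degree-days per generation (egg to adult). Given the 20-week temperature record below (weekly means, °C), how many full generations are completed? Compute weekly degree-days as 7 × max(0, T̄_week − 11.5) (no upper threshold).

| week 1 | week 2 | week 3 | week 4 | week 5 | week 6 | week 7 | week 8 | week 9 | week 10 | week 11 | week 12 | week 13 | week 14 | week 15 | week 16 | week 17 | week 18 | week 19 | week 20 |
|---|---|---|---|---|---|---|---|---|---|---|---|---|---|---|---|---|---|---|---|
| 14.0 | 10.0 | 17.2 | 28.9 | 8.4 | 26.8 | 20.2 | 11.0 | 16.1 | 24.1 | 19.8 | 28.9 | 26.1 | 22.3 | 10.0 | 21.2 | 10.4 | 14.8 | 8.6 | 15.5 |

6 generations

Weekly DD (7 × max(0, T̄ − 11.5)): 17.5, 0.0, 39.9, 121.8, 0.0, 107.1, 60.9, 0.0, 32.2, 88.2, 58.1, 121.8, 102.2, 75.6, 0.0, 67.9, 0.0, 23.1, 0.0, 28.0.
Season total = 944.3 DD.
Complete generations = ⌊944.3 / 148⌋ = 6.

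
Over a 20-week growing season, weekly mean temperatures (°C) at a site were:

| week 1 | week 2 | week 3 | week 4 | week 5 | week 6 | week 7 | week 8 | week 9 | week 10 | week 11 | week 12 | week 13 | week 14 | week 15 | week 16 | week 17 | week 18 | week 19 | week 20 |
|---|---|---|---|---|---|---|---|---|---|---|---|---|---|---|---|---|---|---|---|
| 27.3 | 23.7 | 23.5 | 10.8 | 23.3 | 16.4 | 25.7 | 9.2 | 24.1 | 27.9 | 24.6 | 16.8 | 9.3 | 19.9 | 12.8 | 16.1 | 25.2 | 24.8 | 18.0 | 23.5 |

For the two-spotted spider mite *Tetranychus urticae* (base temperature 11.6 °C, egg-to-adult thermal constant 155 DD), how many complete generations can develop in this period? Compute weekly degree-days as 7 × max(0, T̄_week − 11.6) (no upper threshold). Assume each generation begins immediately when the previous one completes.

Weekly DD (7 × max(0, T̄ − 11.6)): 109.9, 84.7, 83.3, 0.0, 81.9, 33.6, 98.7, 0.0, 87.5, 114.1, 91.0, 36.4, 0.0, 58.1, 8.4, 31.5, 95.2, 92.4, 44.8, 83.3.
Season total = 1234.8 DD.
Complete generations = ⌊1234.8 / 155⌋ = 7.

7 generations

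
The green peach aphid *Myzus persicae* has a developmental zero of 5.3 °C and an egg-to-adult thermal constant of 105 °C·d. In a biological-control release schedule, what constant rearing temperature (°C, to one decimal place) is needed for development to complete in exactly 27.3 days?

9.1 °C

Required daily accumulation = 105 / 27.3 = 3.846 DD/day.
T = T_base + 3.846 = 5.3 + 3.846 = 9.146 ≈ 9.1 °C.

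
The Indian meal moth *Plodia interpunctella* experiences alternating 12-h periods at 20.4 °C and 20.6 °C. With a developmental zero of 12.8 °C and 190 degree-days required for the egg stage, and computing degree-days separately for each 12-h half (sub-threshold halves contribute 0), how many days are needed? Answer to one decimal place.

24.7 days

Day half: max(0, 20.4 − 12.8) × 0.5 = 7.6 × 0.5 = 3.80 DD.
Night half: max(0, 20.6 − 12.8) × 0.5 = 7.8 × 0.5 = 3.90 DD.
Per 24 h: 7.70 DD/day.
Duration = 190 / 7.70 = 24.675 ≈ 24.7 days.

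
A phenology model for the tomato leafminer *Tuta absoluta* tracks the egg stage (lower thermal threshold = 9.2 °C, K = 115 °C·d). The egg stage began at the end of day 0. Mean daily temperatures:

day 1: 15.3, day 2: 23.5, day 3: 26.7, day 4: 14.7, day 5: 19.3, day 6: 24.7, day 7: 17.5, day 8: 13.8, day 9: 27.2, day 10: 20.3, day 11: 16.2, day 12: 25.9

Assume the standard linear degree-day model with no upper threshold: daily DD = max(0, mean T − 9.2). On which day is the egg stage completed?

Daily DD above 9.2 °C: 6.1, 14.3, 17.5, 5.5, 10.1, 15.5, 8.3, 4.6, 18.0, 11.1, 7.0, 16.7.
Cumulative: 6.1, 20.4, 37.9, 43.4, 53.5, 69.0, 77.3, 81.9, 99.9, 111.0, 118.0, 134.7.
The total first reaches 115 DD on day 11.

day 11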